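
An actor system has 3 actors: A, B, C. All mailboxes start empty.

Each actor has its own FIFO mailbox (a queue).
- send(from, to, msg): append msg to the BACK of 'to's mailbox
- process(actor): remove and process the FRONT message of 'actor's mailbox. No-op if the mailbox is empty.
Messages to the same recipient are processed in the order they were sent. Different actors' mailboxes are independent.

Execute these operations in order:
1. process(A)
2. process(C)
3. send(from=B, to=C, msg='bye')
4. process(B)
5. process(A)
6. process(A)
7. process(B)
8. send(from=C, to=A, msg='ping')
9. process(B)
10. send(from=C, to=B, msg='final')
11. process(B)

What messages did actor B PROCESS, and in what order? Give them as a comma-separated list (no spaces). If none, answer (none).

After 1 (process(A)): A:[] B:[] C:[]
After 2 (process(C)): A:[] B:[] C:[]
After 3 (send(from=B, to=C, msg='bye')): A:[] B:[] C:[bye]
After 4 (process(B)): A:[] B:[] C:[bye]
After 5 (process(A)): A:[] B:[] C:[bye]
After 6 (process(A)): A:[] B:[] C:[bye]
After 7 (process(B)): A:[] B:[] C:[bye]
After 8 (send(from=C, to=A, msg='ping')): A:[ping] B:[] C:[bye]
After 9 (process(B)): A:[ping] B:[] C:[bye]
After 10 (send(from=C, to=B, msg='final')): A:[ping] B:[final] C:[bye]
After 11 (process(B)): A:[ping] B:[] C:[bye]

Answer: final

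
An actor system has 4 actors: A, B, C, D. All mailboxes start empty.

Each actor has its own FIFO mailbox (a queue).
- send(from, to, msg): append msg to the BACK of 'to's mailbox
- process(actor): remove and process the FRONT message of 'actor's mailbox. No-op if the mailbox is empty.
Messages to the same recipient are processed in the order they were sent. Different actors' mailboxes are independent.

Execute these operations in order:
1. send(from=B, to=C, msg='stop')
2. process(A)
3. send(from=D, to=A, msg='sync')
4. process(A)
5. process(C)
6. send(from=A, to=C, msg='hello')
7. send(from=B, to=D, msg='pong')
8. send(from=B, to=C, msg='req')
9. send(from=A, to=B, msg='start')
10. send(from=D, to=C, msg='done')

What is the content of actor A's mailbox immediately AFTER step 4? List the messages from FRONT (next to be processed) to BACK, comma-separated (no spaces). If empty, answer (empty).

After 1 (send(from=B, to=C, msg='stop')): A:[] B:[] C:[stop] D:[]
After 2 (process(A)): A:[] B:[] C:[stop] D:[]
After 3 (send(from=D, to=A, msg='sync')): A:[sync] B:[] C:[stop] D:[]
After 4 (process(A)): A:[] B:[] C:[stop] D:[]

(empty)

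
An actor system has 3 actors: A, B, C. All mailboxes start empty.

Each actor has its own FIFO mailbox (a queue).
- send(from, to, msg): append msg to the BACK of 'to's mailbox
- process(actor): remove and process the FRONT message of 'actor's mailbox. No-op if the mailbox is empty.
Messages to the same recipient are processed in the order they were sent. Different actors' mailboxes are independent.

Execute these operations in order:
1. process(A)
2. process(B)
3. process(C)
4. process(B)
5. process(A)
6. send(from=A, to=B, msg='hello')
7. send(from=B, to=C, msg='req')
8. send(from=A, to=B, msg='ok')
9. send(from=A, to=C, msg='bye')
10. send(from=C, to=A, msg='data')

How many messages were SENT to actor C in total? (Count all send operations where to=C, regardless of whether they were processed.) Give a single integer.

Answer: 2

Derivation:
After 1 (process(A)): A:[] B:[] C:[]
After 2 (process(B)): A:[] B:[] C:[]
After 3 (process(C)): A:[] B:[] C:[]
After 4 (process(B)): A:[] B:[] C:[]
After 5 (process(A)): A:[] B:[] C:[]
After 6 (send(from=A, to=B, msg='hello')): A:[] B:[hello] C:[]
After 7 (send(from=B, to=C, msg='req')): A:[] B:[hello] C:[req]
After 8 (send(from=A, to=B, msg='ok')): A:[] B:[hello,ok] C:[req]
After 9 (send(from=A, to=C, msg='bye')): A:[] B:[hello,ok] C:[req,bye]
After 10 (send(from=C, to=A, msg='data')): A:[data] B:[hello,ok] C:[req,bye]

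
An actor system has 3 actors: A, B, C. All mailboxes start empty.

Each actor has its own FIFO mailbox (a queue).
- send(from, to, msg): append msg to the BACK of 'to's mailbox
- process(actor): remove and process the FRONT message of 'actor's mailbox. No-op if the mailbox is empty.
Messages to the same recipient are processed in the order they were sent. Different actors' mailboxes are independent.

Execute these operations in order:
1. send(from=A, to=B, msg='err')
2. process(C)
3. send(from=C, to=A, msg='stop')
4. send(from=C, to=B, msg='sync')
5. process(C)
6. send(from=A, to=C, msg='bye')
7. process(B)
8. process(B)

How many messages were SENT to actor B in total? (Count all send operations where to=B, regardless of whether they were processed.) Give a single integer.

After 1 (send(from=A, to=B, msg='err')): A:[] B:[err] C:[]
After 2 (process(C)): A:[] B:[err] C:[]
After 3 (send(from=C, to=A, msg='stop')): A:[stop] B:[err] C:[]
After 4 (send(from=C, to=B, msg='sync')): A:[stop] B:[err,sync] C:[]
After 5 (process(C)): A:[stop] B:[err,sync] C:[]
After 6 (send(from=A, to=C, msg='bye')): A:[stop] B:[err,sync] C:[bye]
After 7 (process(B)): A:[stop] B:[sync] C:[bye]
After 8 (process(B)): A:[stop] B:[] C:[bye]

Answer: 2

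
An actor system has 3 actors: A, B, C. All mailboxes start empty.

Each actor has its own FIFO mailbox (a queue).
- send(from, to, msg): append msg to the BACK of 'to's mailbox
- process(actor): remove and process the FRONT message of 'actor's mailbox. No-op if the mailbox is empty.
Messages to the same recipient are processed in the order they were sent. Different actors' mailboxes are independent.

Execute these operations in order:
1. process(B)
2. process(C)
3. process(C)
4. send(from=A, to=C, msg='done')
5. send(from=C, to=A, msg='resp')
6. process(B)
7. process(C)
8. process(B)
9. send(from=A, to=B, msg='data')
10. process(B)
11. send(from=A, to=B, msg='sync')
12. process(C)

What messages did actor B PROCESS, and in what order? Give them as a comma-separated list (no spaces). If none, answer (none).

Answer: data

Derivation:
After 1 (process(B)): A:[] B:[] C:[]
After 2 (process(C)): A:[] B:[] C:[]
After 3 (process(C)): A:[] B:[] C:[]
After 4 (send(from=A, to=C, msg='done')): A:[] B:[] C:[done]
After 5 (send(from=C, to=A, msg='resp')): A:[resp] B:[] C:[done]
After 6 (process(B)): A:[resp] B:[] C:[done]
After 7 (process(C)): A:[resp] B:[] C:[]
After 8 (process(B)): A:[resp] B:[] C:[]
After 9 (send(from=A, to=B, msg='data')): A:[resp] B:[data] C:[]
After 10 (process(B)): A:[resp] B:[] C:[]
After 11 (send(from=A, to=B, msg='sync')): A:[resp] B:[sync] C:[]
After 12 (process(C)): A:[resp] B:[sync] C:[]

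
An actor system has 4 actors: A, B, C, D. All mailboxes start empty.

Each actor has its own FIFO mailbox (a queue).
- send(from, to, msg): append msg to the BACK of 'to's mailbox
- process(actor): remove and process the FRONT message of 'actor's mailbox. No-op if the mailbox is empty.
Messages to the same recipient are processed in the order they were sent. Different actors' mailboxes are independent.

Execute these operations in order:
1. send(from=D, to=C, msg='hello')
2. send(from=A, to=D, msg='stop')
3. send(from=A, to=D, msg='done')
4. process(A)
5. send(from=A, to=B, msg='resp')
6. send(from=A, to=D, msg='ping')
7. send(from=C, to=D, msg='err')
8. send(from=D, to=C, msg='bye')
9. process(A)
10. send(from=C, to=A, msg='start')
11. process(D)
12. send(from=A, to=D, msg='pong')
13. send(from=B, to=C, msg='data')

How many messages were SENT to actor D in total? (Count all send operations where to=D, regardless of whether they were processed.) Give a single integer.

Answer: 5

Derivation:
After 1 (send(from=D, to=C, msg='hello')): A:[] B:[] C:[hello] D:[]
After 2 (send(from=A, to=D, msg='stop')): A:[] B:[] C:[hello] D:[stop]
After 3 (send(from=A, to=D, msg='done')): A:[] B:[] C:[hello] D:[stop,done]
After 4 (process(A)): A:[] B:[] C:[hello] D:[stop,done]
After 5 (send(from=A, to=B, msg='resp')): A:[] B:[resp] C:[hello] D:[stop,done]
After 6 (send(from=A, to=D, msg='ping')): A:[] B:[resp] C:[hello] D:[stop,done,ping]
After 7 (send(from=C, to=D, msg='err')): A:[] B:[resp] C:[hello] D:[stop,done,ping,err]
After 8 (send(from=D, to=C, msg='bye')): A:[] B:[resp] C:[hello,bye] D:[stop,done,ping,err]
After 9 (process(A)): A:[] B:[resp] C:[hello,bye] D:[stop,done,ping,err]
After 10 (send(from=C, to=A, msg='start')): A:[start] B:[resp] C:[hello,bye] D:[stop,done,ping,err]
After 11 (process(D)): A:[start] B:[resp] C:[hello,bye] D:[done,ping,err]
After 12 (send(from=A, to=D, msg='pong')): A:[start] B:[resp] C:[hello,bye] D:[done,ping,err,pong]
After 13 (send(from=B, to=C, msg='data')): A:[start] B:[resp] C:[hello,bye,data] D:[done,ping,err,pong]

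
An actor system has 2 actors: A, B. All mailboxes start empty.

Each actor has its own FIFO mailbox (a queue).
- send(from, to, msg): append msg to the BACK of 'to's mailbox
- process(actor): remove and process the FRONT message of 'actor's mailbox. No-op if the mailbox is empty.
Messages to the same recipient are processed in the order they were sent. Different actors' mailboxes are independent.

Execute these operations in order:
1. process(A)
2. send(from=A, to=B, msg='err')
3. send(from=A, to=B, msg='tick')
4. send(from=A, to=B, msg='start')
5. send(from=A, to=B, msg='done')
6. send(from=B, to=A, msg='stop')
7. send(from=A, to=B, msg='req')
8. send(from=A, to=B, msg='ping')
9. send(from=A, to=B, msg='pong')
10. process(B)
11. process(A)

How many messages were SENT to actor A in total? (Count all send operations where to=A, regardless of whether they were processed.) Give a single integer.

After 1 (process(A)): A:[] B:[]
After 2 (send(from=A, to=B, msg='err')): A:[] B:[err]
After 3 (send(from=A, to=B, msg='tick')): A:[] B:[err,tick]
After 4 (send(from=A, to=B, msg='start')): A:[] B:[err,tick,start]
After 5 (send(from=A, to=B, msg='done')): A:[] B:[err,tick,start,done]
After 6 (send(from=B, to=A, msg='stop')): A:[stop] B:[err,tick,start,done]
After 7 (send(from=A, to=B, msg='req')): A:[stop] B:[err,tick,start,done,req]
After 8 (send(from=A, to=B, msg='ping')): A:[stop] B:[err,tick,start,done,req,ping]
After 9 (send(from=A, to=B, msg='pong')): A:[stop] B:[err,tick,start,done,req,ping,pong]
After 10 (process(B)): A:[stop] B:[tick,start,done,req,ping,pong]
After 11 (process(A)): A:[] B:[tick,start,done,req,ping,pong]

Answer: 1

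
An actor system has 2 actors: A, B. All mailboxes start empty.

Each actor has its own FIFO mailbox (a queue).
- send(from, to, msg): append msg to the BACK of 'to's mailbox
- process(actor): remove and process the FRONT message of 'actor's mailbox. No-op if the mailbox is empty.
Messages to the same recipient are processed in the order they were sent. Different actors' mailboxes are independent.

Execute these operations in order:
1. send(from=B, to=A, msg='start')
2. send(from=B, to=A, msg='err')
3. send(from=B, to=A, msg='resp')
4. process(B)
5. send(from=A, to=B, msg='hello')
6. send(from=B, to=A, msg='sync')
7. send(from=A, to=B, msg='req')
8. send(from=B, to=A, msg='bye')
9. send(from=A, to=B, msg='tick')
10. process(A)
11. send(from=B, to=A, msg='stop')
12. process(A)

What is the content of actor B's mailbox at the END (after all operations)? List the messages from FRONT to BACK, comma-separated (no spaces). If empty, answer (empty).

Answer: hello,req,tick

Derivation:
After 1 (send(from=B, to=A, msg='start')): A:[start] B:[]
After 2 (send(from=B, to=A, msg='err')): A:[start,err] B:[]
After 3 (send(from=B, to=A, msg='resp')): A:[start,err,resp] B:[]
After 4 (process(B)): A:[start,err,resp] B:[]
After 5 (send(from=A, to=B, msg='hello')): A:[start,err,resp] B:[hello]
After 6 (send(from=B, to=A, msg='sync')): A:[start,err,resp,sync] B:[hello]
After 7 (send(from=A, to=B, msg='req')): A:[start,err,resp,sync] B:[hello,req]
After 8 (send(from=B, to=A, msg='bye')): A:[start,err,resp,sync,bye] B:[hello,req]
After 9 (send(from=A, to=B, msg='tick')): A:[start,err,resp,sync,bye] B:[hello,req,tick]
After 10 (process(A)): A:[err,resp,sync,bye] B:[hello,req,tick]
After 11 (send(from=B, to=A, msg='stop')): A:[err,resp,sync,bye,stop] B:[hello,req,tick]
After 12 (process(A)): A:[resp,sync,bye,stop] B:[hello,req,tick]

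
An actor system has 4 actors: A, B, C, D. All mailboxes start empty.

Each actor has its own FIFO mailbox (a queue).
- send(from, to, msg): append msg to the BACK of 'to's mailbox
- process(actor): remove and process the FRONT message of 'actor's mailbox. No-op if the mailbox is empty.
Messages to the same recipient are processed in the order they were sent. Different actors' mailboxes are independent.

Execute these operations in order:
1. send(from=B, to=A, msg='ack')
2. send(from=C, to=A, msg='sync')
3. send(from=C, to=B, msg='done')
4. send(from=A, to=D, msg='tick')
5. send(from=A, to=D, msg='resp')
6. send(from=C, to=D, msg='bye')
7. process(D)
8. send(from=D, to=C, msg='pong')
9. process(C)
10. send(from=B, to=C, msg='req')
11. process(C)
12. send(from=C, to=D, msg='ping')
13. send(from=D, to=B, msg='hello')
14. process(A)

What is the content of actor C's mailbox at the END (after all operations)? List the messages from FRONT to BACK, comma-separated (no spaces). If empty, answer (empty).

Answer: (empty)

Derivation:
After 1 (send(from=B, to=A, msg='ack')): A:[ack] B:[] C:[] D:[]
After 2 (send(from=C, to=A, msg='sync')): A:[ack,sync] B:[] C:[] D:[]
After 3 (send(from=C, to=B, msg='done')): A:[ack,sync] B:[done] C:[] D:[]
After 4 (send(from=A, to=D, msg='tick')): A:[ack,sync] B:[done] C:[] D:[tick]
After 5 (send(from=A, to=D, msg='resp')): A:[ack,sync] B:[done] C:[] D:[tick,resp]
After 6 (send(from=C, to=D, msg='bye')): A:[ack,sync] B:[done] C:[] D:[tick,resp,bye]
After 7 (process(D)): A:[ack,sync] B:[done] C:[] D:[resp,bye]
After 8 (send(from=D, to=C, msg='pong')): A:[ack,sync] B:[done] C:[pong] D:[resp,bye]
After 9 (process(C)): A:[ack,sync] B:[done] C:[] D:[resp,bye]
After 10 (send(from=B, to=C, msg='req')): A:[ack,sync] B:[done] C:[req] D:[resp,bye]
After 11 (process(C)): A:[ack,sync] B:[done] C:[] D:[resp,bye]
After 12 (send(from=C, to=D, msg='ping')): A:[ack,sync] B:[done] C:[] D:[resp,bye,ping]
After 13 (send(from=D, to=B, msg='hello')): A:[ack,sync] B:[done,hello] C:[] D:[resp,bye,ping]
After 14 (process(A)): A:[sync] B:[done,hello] C:[] D:[resp,bye,ping]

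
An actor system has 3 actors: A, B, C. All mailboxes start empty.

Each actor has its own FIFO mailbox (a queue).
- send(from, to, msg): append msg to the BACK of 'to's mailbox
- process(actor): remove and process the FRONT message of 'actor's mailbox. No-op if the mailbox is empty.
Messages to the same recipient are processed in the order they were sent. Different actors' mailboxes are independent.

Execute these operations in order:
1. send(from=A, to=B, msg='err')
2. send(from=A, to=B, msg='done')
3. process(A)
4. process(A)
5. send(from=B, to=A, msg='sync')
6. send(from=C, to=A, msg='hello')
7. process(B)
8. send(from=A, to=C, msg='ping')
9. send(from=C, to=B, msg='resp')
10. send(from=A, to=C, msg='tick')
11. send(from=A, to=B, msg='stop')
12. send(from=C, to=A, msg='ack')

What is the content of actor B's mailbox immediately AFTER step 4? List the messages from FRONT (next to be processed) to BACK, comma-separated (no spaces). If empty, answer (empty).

After 1 (send(from=A, to=B, msg='err')): A:[] B:[err] C:[]
After 2 (send(from=A, to=B, msg='done')): A:[] B:[err,done] C:[]
After 3 (process(A)): A:[] B:[err,done] C:[]
After 4 (process(A)): A:[] B:[err,done] C:[]

err,done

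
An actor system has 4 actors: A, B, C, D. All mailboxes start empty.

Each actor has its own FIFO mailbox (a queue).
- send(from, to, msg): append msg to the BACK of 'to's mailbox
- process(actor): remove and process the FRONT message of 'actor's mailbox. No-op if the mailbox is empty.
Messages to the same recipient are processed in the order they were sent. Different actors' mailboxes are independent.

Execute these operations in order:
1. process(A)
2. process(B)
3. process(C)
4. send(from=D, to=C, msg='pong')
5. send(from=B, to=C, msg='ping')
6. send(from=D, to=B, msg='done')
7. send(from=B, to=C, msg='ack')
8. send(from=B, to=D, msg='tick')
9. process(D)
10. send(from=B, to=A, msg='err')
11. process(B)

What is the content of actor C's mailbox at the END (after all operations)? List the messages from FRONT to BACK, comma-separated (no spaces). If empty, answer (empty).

Answer: pong,ping,ack

Derivation:
After 1 (process(A)): A:[] B:[] C:[] D:[]
After 2 (process(B)): A:[] B:[] C:[] D:[]
After 3 (process(C)): A:[] B:[] C:[] D:[]
After 4 (send(from=D, to=C, msg='pong')): A:[] B:[] C:[pong] D:[]
After 5 (send(from=B, to=C, msg='ping')): A:[] B:[] C:[pong,ping] D:[]
After 6 (send(from=D, to=B, msg='done')): A:[] B:[done] C:[pong,ping] D:[]
After 7 (send(from=B, to=C, msg='ack')): A:[] B:[done] C:[pong,ping,ack] D:[]
After 8 (send(from=B, to=D, msg='tick')): A:[] B:[done] C:[pong,ping,ack] D:[tick]
After 9 (process(D)): A:[] B:[done] C:[pong,ping,ack] D:[]
After 10 (send(from=B, to=A, msg='err')): A:[err] B:[done] C:[pong,ping,ack] D:[]
After 11 (process(B)): A:[err] B:[] C:[pong,ping,ack] D:[]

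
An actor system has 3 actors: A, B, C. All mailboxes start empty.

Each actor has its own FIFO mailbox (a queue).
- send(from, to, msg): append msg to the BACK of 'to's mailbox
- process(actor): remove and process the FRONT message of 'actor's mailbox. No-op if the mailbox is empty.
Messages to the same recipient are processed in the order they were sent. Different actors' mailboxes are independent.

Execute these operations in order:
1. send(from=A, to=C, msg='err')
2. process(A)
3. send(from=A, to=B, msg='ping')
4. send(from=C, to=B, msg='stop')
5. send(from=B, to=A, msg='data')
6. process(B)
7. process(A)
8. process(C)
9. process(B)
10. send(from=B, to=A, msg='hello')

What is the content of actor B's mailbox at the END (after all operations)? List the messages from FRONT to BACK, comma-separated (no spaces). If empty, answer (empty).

Answer: (empty)

Derivation:
After 1 (send(from=A, to=C, msg='err')): A:[] B:[] C:[err]
After 2 (process(A)): A:[] B:[] C:[err]
After 3 (send(from=A, to=B, msg='ping')): A:[] B:[ping] C:[err]
After 4 (send(from=C, to=B, msg='stop')): A:[] B:[ping,stop] C:[err]
After 5 (send(from=B, to=A, msg='data')): A:[data] B:[ping,stop] C:[err]
After 6 (process(B)): A:[data] B:[stop] C:[err]
After 7 (process(A)): A:[] B:[stop] C:[err]
After 8 (process(C)): A:[] B:[stop] C:[]
After 9 (process(B)): A:[] B:[] C:[]
After 10 (send(from=B, to=A, msg='hello')): A:[hello] B:[] C:[]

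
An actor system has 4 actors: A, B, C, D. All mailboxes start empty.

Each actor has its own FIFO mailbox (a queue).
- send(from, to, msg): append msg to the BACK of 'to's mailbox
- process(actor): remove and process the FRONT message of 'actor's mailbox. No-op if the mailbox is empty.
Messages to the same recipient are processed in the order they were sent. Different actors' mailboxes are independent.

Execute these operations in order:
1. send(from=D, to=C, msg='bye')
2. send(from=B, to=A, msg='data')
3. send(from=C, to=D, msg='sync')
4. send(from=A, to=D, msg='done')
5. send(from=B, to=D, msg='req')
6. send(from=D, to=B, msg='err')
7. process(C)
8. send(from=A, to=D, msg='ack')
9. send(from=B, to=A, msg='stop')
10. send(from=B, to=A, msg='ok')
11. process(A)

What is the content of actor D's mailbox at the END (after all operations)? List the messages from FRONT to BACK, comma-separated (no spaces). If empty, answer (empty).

Answer: sync,done,req,ack

Derivation:
After 1 (send(from=D, to=C, msg='bye')): A:[] B:[] C:[bye] D:[]
After 2 (send(from=B, to=A, msg='data')): A:[data] B:[] C:[bye] D:[]
After 3 (send(from=C, to=D, msg='sync')): A:[data] B:[] C:[bye] D:[sync]
After 4 (send(from=A, to=D, msg='done')): A:[data] B:[] C:[bye] D:[sync,done]
After 5 (send(from=B, to=D, msg='req')): A:[data] B:[] C:[bye] D:[sync,done,req]
After 6 (send(from=D, to=B, msg='err')): A:[data] B:[err] C:[bye] D:[sync,done,req]
After 7 (process(C)): A:[data] B:[err] C:[] D:[sync,done,req]
After 8 (send(from=A, to=D, msg='ack')): A:[data] B:[err] C:[] D:[sync,done,req,ack]
After 9 (send(from=B, to=A, msg='stop')): A:[data,stop] B:[err] C:[] D:[sync,done,req,ack]
After 10 (send(from=B, to=A, msg='ok')): A:[data,stop,ok] B:[err] C:[] D:[sync,done,req,ack]
After 11 (process(A)): A:[stop,ok] B:[err] C:[] D:[sync,done,req,ack]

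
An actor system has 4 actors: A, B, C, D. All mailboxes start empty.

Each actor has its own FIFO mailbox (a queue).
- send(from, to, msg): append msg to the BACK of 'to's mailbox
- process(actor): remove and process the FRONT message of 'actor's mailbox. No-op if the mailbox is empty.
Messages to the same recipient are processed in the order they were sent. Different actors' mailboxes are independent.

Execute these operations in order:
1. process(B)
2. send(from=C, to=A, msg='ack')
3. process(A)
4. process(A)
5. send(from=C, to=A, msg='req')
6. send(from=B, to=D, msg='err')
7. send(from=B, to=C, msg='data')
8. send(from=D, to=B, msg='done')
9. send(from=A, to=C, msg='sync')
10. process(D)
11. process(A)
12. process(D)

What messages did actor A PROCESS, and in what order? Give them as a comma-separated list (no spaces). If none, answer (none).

After 1 (process(B)): A:[] B:[] C:[] D:[]
After 2 (send(from=C, to=A, msg='ack')): A:[ack] B:[] C:[] D:[]
After 3 (process(A)): A:[] B:[] C:[] D:[]
After 4 (process(A)): A:[] B:[] C:[] D:[]
After 5 (send(from=C, to=A, msg='req')): A:[req] B:[] C:[] D:[]
After 6 (send(from=B, to=D, msg='err')): A:[req] B:[] C:[] D:[err]
After 7 (send(from=B, to=C, msg='data')): A:[req] B:[] C:[data] D:[err]
After 8 (send(from=D, to=B, msg='done')): A:[req] B:[done] C:[data] D:[err]
After 9 (send(from=A, to=C, msg='sync')): A:[req] B:[done] C:[data,sync] D:[err]
After 10 (process(D)): A:[req] B:[done] C:[data,sync] D:[]
After 11 (process(A)): A:[] B:[done] C:[data,sync] D:[]
After 12 (process(D)): A:[] B:[done] C:[data,sync] D:[]

Answer: ack,req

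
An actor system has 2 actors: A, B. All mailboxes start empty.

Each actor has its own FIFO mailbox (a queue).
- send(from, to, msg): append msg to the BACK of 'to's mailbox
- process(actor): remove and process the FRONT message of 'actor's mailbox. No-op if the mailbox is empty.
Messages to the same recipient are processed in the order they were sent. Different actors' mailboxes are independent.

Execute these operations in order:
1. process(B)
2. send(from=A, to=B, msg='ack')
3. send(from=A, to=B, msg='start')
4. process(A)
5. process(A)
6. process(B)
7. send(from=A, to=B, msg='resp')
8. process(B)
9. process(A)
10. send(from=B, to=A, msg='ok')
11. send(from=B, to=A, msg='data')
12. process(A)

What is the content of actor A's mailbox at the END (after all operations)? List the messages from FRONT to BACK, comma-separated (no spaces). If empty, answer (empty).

After 1 (process(B)): A:[] B:[]
After 2 (send(from=A, to=B, msg='ack')): A:[] B:[ack]
After 3 (send(from=A, to=B, msg='start')): A:[] B:[ack,start]
After 4 (process(A)): A:[] B:[ack,start]
After 5 (process(A)): A:[] B:[ack,start]
After 6 (process(B)): A:[] B:[start]
After 7 (send(from=A, to=B, msg='resp')): A:[] B:[start,resp]
After 8 (process(B)): A:[] B:[resp]
After 9 (process(A)): A:[] B:[resp]
After 10 (send(from=B, to=A, msg='ok')): A:[ok] B:[resp]
After 11 (send(from=B, to=A, msg='data')): A:[ok,data] B:[resp]
After 12 (process(A)): A:[data] B:[resp]

Answer: data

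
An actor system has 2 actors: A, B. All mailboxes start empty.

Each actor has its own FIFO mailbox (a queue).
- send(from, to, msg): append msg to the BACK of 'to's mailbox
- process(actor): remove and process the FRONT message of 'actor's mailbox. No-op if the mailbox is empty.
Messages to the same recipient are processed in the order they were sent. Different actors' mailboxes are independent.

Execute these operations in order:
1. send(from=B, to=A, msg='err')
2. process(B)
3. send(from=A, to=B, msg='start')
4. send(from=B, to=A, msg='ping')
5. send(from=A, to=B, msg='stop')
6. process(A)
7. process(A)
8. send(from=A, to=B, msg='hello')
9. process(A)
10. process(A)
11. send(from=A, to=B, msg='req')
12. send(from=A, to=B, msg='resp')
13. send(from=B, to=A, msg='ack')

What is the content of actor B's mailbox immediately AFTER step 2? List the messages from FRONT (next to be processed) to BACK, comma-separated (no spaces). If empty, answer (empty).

After 1 (send(from=B, to=A, msg='err')): A:[err] B:[]
After 2 (process(B)): A:[err] B:[]

(empty)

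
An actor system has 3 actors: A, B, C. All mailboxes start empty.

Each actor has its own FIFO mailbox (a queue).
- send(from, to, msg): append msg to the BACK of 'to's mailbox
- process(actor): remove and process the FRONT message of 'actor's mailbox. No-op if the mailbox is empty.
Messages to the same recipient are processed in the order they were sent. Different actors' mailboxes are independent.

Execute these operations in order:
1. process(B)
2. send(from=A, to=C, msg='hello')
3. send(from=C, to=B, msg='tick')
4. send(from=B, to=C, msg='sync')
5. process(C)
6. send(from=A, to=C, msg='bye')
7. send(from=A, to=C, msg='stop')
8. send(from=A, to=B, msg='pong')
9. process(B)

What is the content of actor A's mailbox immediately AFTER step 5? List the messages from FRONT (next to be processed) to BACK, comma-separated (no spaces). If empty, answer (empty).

After 1 (process(B)): A:[] B:[] C:[]
After 2 (send(from=A, to=C, msg='hello')): A:[] B:[] C:[hello]
After 3 (send(from=C, to=B, msg='tick')): A:[] B:[tick] C:[hello]
After 4 (send(from=B, to=C, msg='sync')): A:[] B:[tick] C:[hello,sync]
After 5 (process(C)): A:[] B:[tick] C:[sync]

(empty)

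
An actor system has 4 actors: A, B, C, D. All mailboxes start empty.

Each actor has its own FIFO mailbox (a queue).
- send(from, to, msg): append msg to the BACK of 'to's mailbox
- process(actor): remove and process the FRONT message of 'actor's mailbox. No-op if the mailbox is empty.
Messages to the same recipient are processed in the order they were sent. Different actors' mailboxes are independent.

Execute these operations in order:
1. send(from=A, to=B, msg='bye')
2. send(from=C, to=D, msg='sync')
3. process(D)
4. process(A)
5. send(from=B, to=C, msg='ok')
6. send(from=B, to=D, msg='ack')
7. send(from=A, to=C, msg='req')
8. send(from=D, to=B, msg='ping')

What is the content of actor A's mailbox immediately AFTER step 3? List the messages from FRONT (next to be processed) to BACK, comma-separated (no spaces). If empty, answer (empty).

After 1 (send(from=A, to=B, msg='bye')): A:[] B:[bye] C:[] D:[]
After 2 (send(from=C, to=D, msg='sync')): A:[] B:[bye] C:[] D:[sync]
After 3 (process(D)): A:[] B:[bye] C:[] D:[]

(empty)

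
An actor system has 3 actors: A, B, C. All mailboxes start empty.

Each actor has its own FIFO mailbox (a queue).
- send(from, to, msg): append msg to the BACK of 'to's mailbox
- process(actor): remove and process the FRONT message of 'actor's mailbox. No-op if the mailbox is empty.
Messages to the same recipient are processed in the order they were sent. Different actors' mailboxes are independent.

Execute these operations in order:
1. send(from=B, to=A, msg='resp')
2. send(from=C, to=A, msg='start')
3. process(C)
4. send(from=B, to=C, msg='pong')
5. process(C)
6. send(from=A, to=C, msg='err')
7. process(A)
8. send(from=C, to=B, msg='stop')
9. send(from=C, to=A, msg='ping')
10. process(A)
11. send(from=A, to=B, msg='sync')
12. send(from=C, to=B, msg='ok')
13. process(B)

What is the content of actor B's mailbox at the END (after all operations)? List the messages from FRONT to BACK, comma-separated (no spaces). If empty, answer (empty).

After 1 (send(from=B, to=A, msg='resp')): A:[resp] B:[] C:[]
After 2 (send(from=C, to=A, msg='start')): A:[resp,start] B:[] C:[]
After 3 (process(C)): A:[resp,start] B:[] C:[]
After 4 (send(from=B, to=C, msg='pong')): A:[resp,start] B:[] C:[pong]
After 5 (process(C)): A:[resp,start] B:[] C:[]
After 6 (send(from=A, to=C, msg='err')): A:[resp,start] B:[] C:[err]
After 7 (process(A)): A:[start] B:[] C:[err]
After 8 (send(from=C, to=B, msg='stop')): A:[start] B:[stop] C:[err]
After 9 (send(from=C, to=A, msg='ping')): A:[start,ping] B:[stop] C:[err]
After 10 (process(A)): A:[ping] B:[stop] C:[err]
After 11 (send(from=A, to=B, msg='sync')): A:[ping] B:[stop,sync] C:[err]
After 12 (send(from=C, to=B, msg='ok')): A:[ping] B:[stop,sync,ok] C:[err]
After 13 (process(B)): A:[ping] B:[sync,ok] C:[err]

Answer: sync,ok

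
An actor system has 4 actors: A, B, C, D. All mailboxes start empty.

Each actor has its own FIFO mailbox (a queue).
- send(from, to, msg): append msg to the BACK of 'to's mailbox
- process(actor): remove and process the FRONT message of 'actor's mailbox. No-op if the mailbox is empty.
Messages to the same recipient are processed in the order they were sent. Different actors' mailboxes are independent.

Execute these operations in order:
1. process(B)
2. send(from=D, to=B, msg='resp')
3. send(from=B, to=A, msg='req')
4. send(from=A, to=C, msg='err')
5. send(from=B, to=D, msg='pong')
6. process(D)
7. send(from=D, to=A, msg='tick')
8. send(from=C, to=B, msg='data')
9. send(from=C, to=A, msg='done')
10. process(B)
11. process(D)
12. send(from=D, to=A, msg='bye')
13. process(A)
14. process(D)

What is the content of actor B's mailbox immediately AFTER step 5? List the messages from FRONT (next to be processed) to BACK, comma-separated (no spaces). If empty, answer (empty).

After 1 (process(B)): A:[] B:[] C:[] D:[]
After 2 (send(from=D, to=B, msg='resp')): A:[] B:[resp] C:[] D:[]
After 3 (send(from=B, to=A, msg='req')): A:[req] B:[resp] C:[] D:[]
After 4 (send(from=A, to=C, msg='err')): A:[req] B:[resp] C:[err] D:[]
After 5 (send(from=B, to=D, msg='pong')): A:[req] B:[resp] C:[err] D:[pong]

resp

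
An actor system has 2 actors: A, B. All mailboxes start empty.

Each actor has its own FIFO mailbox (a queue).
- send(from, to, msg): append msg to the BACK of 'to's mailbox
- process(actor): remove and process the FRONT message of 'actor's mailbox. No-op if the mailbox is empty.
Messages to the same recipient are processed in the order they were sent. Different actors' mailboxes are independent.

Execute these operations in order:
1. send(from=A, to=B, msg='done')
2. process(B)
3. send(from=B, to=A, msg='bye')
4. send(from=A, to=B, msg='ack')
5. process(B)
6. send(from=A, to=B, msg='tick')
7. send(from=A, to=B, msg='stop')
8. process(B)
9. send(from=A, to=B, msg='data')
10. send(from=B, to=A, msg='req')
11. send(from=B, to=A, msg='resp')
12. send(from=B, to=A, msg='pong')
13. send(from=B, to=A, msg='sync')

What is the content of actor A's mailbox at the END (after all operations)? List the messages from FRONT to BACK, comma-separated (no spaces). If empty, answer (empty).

Answer: bye,req,resp,pong,sync

Derivation:
After 1 (send(from=A, to=B, msg='done')): A:[] B:[done]
After 2 (process(B)): A:[] B:[]
After 3 (send(from=B, to=A, msg='bye')): A:[bye] B:[]
After 4 (send(from=A, to=B, msg='ack')): A:[bye] B:[ack]
After 5 (process(B)): A:[bye] B:[]
After 6 (send(from=A, to=B, msg='tick')): A:[bye] B:[tick]
After 7 (send(from=A, to=B, msg='stop')): A:[bye] B:[tick,stop]
After 8 (process(B)): A:[bye] B:[stop]
After 9 (send(from=A, to=B, msg='data')): A:[bye] B:[stop,data]
After 10 (send(from=B, to=A, msg='req')): A:[bye,req] B:[stop,data]
After 11 (send(from=B, to=A, msg='resp')): A:[bye,req,resp] B:[stop,data]
After 12 (send(from=B, to=A, msg='pong')): A:[bye,req,resp,pong] B:[stop,data]
After 13 (send(from=B, to=A, msg='sync')): A:[bye,req,resp,pong,sync] B:[stop,data]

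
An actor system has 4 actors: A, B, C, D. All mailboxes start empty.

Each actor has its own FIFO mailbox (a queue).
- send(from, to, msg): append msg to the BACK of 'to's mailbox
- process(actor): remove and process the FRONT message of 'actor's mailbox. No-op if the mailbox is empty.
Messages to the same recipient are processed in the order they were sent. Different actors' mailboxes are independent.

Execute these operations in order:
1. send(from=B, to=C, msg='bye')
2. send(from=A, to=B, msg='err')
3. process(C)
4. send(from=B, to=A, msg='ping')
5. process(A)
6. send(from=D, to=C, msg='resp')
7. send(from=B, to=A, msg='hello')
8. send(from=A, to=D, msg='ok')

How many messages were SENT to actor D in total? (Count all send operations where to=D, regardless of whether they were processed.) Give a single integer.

Answer: 1

Derivation:
After 1 (send(from=B, to=C, msg='bye')): A:[] B:[] C:[bye] D:[]
After 2 (send(from=A, to=B, msg='err')): A:[] B:[err] C:[bye] D:[]
After 3 (process(C)): A:[] B:[err] C:[] D:[]
After 4 (send(from=B, to=A, msg='ping')): A:[ping] B:[err] C:[] D:[]
After 5 (process(A)): A:[] B:[err] C:[] D:[]
After 6 (send(from=D, to=C, msg='resp')): A:[] B:[err] C:[resp] D:[]
After 7 (send(from=B, to=A, msg='hello')): A:[hello] B:[err] C:[resp] D:[]
After 8 (send(from=A, to=D, msg='ok')): A:[hello] B:[err] C:[resp] D:[ok]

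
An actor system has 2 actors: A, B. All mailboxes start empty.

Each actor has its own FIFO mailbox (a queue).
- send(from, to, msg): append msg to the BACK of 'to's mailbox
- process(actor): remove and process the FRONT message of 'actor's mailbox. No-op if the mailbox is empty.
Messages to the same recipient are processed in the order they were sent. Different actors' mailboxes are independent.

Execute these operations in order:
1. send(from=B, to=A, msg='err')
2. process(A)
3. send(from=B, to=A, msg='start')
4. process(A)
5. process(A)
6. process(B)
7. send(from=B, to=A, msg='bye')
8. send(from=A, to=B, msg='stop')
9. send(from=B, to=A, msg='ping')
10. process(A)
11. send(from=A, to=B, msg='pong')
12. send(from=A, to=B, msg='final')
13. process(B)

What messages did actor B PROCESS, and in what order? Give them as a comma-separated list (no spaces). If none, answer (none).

Answer: stop

Derivation:
After 1 (send(from=B, to=A, msg='err')): A:[err] B:[]
After 2 (process(A)): A:[] B:[]
After 3 (send(from=B, to=A, msg='start')): A:[start] B:[]
After 4 (process(A)): A:[] B:[]
After 5 (process(A)): A:[] B:[]
After 6 (process(B)): A:[] B:[]
After 7 (send(from=B, to=A, msg='bye')): A:[bye] B:[]
After 8 (send(from=A, to=B, msg='stop')): A:[bye] B:[stop]
After 9 (send(from=B, to=A, msg='ping')): A:[bye,ping] B:[stop]
After 10 (process(A)): A:[ping] B:[stop]
After 11 (send(from=A, to=B, msg='pong')): A:[ping] B:[stop,pong]
After 12 (send(from=A, to=B, msg='final')): A:[ping] B:[stop,pong,final]
After 13 (process(B)): A:[ping] B:[pong,final]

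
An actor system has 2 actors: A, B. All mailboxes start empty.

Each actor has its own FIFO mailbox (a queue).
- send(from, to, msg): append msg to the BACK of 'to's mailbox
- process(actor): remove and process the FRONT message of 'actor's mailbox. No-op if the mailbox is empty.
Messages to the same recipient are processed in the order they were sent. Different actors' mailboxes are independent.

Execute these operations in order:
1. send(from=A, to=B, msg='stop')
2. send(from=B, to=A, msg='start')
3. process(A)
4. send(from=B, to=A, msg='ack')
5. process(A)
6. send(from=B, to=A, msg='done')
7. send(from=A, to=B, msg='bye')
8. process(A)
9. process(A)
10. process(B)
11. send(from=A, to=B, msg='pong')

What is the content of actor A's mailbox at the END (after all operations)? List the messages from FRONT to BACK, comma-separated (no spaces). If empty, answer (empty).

Answer: (empty)

Derivation:
After 1 (send(from=A, to=B, msg='stop')): A:[] B:[stop]
After 2 (send(from=B, to=A, msg='start')): A:[start] B:[stop]
After 3 (process(A)): A:[] B:[stop]
After 4 (send(from=B, to=A, msg='ack')): A:[ack] B:[stop]
After 5 (process(A)): A:[] B:[stop]
After 6 (send(from=B, to=A, msg='done')): A:[done] B:[stop]
After 7 (send(from=A, to=B, msg='bye')): A:[done] B:[stop,bye]
After 8 (process(A)): A:[] B:[stop,bye]
After 9 (process(A)): A:[] B:[stop,bye]
After 10 (process(B)): A:[] B:[bye]
After 11 (send(from=A, to=B, msg='pong')): A:[] B:[bye,pong]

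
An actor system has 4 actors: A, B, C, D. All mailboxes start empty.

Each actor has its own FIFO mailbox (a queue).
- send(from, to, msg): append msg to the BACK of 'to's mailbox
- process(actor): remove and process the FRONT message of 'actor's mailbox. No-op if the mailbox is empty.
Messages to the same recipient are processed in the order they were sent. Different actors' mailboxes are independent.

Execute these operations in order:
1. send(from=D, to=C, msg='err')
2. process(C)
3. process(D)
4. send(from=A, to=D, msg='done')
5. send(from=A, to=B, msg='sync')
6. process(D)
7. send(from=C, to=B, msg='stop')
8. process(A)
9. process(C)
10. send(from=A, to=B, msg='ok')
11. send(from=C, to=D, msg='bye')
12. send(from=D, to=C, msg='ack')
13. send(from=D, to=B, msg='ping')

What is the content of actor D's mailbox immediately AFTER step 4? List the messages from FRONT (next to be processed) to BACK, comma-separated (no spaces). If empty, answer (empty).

After 1 (send(from=D, to=C, msg='err')): A:[] B:[] C:[err] D:[]
After 2 (process(C)): A:[] B:[] C:[] D:[]
After 3 (process(D)): A:[] B:[] C:[] D:[]
After 4 (send(from=A, to=D, msg='done')): A:[] B:[] C:[] D:[done]

done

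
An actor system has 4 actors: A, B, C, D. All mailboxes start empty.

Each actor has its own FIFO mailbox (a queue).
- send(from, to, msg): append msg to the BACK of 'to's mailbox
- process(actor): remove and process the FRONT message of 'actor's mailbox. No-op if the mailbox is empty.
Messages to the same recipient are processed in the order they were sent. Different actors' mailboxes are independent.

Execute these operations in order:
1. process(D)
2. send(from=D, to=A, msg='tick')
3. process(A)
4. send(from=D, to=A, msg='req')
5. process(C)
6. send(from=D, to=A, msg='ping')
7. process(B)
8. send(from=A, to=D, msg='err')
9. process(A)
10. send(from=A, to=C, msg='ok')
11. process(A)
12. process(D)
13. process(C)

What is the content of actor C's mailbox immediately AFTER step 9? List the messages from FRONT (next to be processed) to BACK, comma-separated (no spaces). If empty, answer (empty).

After 1 (process(D)): A:[] B:[] C:[] D:[]
After 2 (send(from=D, to=A, msg='tick')): A:[tick] B:[] C:[] D:[]
After 3 (process(A)): A:[] B:[] C:[] D:[]
After 4 (send(from=D, to=A, msg='req')): A:[req] B:[] C:[] D:[]
After 5 (process(C)): A:[req] B:[] C:[] D:[]
After 6 (send(from=D, to=A, msg='ping')): A:[req,ping] B:[] C:[] D:[]
After 7 (process(B)): A:[req,ping] B:[] C:[] D:[]
After 8 (send(from=A, to=D, msg='err')): A:[req,ping] B:[] C:[] D:[err]
After 9 (process(A)): A:[ping] B:[] C:[] D:[err]

(empty)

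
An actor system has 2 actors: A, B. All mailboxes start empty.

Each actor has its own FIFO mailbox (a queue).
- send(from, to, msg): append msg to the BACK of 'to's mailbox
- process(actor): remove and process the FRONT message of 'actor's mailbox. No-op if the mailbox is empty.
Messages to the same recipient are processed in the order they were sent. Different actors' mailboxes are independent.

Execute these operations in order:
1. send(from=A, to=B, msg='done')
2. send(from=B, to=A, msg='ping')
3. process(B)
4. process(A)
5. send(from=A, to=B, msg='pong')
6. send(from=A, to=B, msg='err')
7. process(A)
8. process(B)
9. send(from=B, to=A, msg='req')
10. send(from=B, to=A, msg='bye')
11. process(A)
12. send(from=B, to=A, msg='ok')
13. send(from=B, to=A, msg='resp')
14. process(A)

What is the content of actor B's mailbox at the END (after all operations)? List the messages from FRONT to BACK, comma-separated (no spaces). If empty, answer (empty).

After 1 (send(from=A, to=B, msg='done')): A:[] B:[done]
After 2 (send(from=B, to=A, msg='ping')): A:[ping] B:[done]
After 3 (process(B)): A:[ping] B:[]
After 4 (process(A)): A:[] B:[]
After 5 (send(from=A, to=B, msg='pong')): A:[] B:[pong]
After 6 (send(from=A, to=B, msg='err')): A:[] B:[pong,err]
After 7 (process(A)): A:[] B:[pong,err]
After 8 (process(B)): A:[] B:[err]
After 9 (send(from=B, to=A, msg='req')): A:[req] B:[err]
After 10 (send(from=B, to=A, msg='bye')): A:[req,bye] B:[err]
After 11 (process(A)): A:[bye] B:[err]
After 12 (send(from=B, to=A, msg='ok')): A:[bye,ok] B:[err]
After 13 (send(from=B, to=A, msg='resp')): A:[bye,ok,resp] B:[err]
After 14 (process(A)): A:[ok,resp] B:[err]

Answer: err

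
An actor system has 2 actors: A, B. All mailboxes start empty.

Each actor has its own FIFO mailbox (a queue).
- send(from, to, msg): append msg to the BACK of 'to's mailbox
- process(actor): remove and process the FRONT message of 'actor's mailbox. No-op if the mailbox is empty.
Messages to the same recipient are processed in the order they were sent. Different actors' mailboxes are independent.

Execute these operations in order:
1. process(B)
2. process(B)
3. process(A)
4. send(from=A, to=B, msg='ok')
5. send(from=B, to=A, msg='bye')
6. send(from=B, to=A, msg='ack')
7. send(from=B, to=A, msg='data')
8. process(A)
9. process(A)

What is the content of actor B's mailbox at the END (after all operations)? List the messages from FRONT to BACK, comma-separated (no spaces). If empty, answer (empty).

Answer: ok

Derivation:
After 1 (process(B)): A:[] B:[]
After 2 (process(B)): A:[] B:[]
After 3 (process(A)): A:[] B:[]
After 4 (send(from=A, to=B, msg='ok')): A:[] B:[ok]
After 5 (send(from=B, to=A, msg='bye')): A:[bye] B:[ok]
After 6 (send(from=B, to=A, msg='ack')): A:[bye,ack] B:[ok]
After 7 (send(from=B, to=A, msg='data')): A:[bye,ack,data] B:[ok]
After 8 (process(A)): A:[ack,data] B:[ok]
After 9 (process(A)): A:[data] B:[ok]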